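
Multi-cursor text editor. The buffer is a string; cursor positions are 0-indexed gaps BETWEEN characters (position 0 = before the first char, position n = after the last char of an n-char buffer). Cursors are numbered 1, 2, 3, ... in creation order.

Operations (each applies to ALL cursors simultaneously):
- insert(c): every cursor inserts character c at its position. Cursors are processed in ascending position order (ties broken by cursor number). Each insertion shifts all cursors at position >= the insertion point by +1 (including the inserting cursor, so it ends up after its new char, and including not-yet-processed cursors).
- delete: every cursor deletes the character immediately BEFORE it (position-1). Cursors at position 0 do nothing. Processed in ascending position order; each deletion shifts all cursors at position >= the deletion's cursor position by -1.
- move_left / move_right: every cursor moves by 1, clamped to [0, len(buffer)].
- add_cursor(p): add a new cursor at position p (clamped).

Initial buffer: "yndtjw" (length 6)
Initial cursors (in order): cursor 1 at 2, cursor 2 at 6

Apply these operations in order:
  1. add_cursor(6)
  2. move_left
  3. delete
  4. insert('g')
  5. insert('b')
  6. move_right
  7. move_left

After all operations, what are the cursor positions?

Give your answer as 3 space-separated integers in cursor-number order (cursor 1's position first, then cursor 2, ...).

Answer: 2 8 8

Derivation:
After op 1 (add_cursor(6)): buffer="yndtjw" (len 6), cursors c1@2 c2@6 c3@6, authorship ......
After op 2 (move_left): buffer="yndtjw" (len 6), cursors c1@1 c2@5 c3@5, authorship ......
After op 3 (delete): buffer="ndw" (len 3), cursors c1@0 c2@2 c3@2, authorship ...
After op 4 (insert('g')): buffer="gndggw" (len 6), cursors c1@1 c2@5 c3@5, authorship 1..23.
After op 5 (insert('b')): buffer="gbndggbbw" (len 9), cursors c1@2 c2@8 c3@8, authorship 11..2323.
After op 6 (move_right): buffer="gbndggbbw" (len 9), cursors c1@3 c2@9 c3@9, authorship 11..2323.
After op 7 (move_left): buffer="gbndggbbw" (len 9), cursors c1@2 c2@8 c3@8, authorship 11..2323.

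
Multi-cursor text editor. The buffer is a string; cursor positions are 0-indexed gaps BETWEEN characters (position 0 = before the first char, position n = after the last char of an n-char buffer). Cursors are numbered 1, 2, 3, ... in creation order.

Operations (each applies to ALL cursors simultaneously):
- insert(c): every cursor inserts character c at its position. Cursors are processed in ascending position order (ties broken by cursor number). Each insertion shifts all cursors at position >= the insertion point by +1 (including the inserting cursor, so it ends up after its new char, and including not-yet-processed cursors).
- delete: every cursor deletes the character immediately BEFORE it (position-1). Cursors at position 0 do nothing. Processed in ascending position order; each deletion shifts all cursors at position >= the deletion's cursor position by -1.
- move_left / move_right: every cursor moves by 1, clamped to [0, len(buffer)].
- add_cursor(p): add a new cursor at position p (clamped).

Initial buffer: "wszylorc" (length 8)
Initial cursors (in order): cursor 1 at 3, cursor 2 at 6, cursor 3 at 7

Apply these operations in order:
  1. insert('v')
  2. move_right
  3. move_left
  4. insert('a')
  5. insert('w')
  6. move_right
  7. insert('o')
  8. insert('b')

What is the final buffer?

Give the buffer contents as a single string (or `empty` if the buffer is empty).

After op 1 (insert('v')): buffer="wszvylovrvc" (len 11), cursors c1@4 c2@8 c3@10, authorship ...1...2.3.
After op 2 (move_right): buffer="wszvylovrvc" (len 11), cursors c1@5 c2@9 c3@11, authorship ...1...2.3.
After op 3 (move_left): buffer="wszvylovrvc" (len 11), cursors c1@4 c2@8 c3@10, authorship ...1...2.3.
After op 4 (insert('a')): buffer="wszvaylovarvac" (len 14), cursors c1@5 c2@10 c3@13, authorship ...11...22.33.
After op 5 (insert('w')): buffer="wszvawylovawrvawc" (len 17), cursors c1@6 c2@12 c3@16, authorship ...111...222.333.
After op 6 (move_right): buffer="wszvawylovawrvawc" (len 17), cursors c1@7 c2@13 c3@17, authorship ...111...222.333.
After op 7 (insert('o')): buffer="wszvawyolovawrovawco" (len 20), cursors c1@8 c2@15 c3@20, authorship ...111.1..222.2333.3
After op 8 (insert('b')): buffer="wszvawyoblovawrobvawcob" (len 23), cursors c1@9 c2@17 c3@23, authorship ...111.11..222.22333.33

Answer: wszvawyoblovawrobvawcob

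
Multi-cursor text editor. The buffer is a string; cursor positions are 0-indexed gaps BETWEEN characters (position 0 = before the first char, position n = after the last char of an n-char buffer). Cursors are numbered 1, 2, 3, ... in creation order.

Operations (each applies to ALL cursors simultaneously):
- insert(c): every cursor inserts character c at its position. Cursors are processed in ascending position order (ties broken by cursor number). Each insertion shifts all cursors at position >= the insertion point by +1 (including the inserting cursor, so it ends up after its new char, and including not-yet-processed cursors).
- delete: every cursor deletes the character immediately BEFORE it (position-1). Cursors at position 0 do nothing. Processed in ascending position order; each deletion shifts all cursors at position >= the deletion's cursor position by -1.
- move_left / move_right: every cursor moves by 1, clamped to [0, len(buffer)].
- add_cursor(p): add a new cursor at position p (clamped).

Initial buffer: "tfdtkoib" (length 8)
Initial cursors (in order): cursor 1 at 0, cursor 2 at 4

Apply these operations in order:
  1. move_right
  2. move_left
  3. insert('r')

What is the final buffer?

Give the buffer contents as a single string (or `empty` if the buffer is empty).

After op 1 (move_right): buffer="tfdtkoib" (len 8), cursors c1@1 c2@5, authorship ........
After op 2 (move_left): buffer="tfdtkoib" (len 8), cursors c1@0 c2@4, authorship ........
After op 3 (insert('r')): buffer="rtfdtrkoib" (len 10), cursors c1@1 c2@6, authorship 1....2....

Answer: rtfdtrkoib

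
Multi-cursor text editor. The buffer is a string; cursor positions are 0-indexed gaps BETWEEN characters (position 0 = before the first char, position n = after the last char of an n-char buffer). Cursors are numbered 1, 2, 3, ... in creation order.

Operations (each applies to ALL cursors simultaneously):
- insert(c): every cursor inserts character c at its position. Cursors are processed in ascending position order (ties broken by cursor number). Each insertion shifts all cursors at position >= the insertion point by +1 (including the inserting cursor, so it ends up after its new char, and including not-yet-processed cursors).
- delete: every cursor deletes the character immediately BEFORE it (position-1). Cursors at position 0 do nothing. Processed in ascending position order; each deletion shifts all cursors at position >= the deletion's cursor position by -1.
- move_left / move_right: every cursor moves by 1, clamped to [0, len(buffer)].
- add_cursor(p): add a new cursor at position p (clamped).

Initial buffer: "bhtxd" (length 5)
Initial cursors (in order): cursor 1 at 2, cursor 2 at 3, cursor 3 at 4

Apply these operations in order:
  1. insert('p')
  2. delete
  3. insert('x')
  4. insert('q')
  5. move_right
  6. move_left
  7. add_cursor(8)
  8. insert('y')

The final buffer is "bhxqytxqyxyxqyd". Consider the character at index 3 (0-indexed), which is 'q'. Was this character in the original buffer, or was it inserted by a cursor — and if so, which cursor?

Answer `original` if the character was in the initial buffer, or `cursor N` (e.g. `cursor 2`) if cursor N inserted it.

Answer: cursor 1

Derivation:
After op 1 (insert('p')): buffer="bhptpxpd" (len 8), cursors c1@3 c2@5 c3@7, authorship ..1.2.3.
After op 2 (delete): buffer="bhtxd" (len 5), cursors c1@2 c2@3 c3@4, authorship .....
After op 3 (insert('x')): buffer="bhxtxxxd" (len 8), cursors c1@3 c2@5 c3@7, authorship ..1.2.3.
After op 4 (insert('q')): buffer="bhxqtxqxxqd" (len 11), cursors c1@4 c2@7 c3@10, authorship ..11.22.33.
After op 5 (move_right): buffer="bhxqtxqxxqd" (len 11), cursors c1@5 c2@8 c3@11, authorship ..11.22.33.
After op 6 (move_left): buffer="bhxqtxqxxqd" (len 11), cursors c1@4 c2@7 c3@10, authorship ..11.22.33.
After op 7 (add_cursor(8)): buffer="bhxqtxqxxqd" (len 11), cursors c1@4 c2@7 c4@8 c3@10, authorship ..11.22.33.
After op 8 (insert('y')): buffer="bhxqytxqyxyxqyd" (len 15), cursors c1@5 c2@9 c4@11 c3@14, authorship ..111.222.4333.
Authorship (.=original, N=cursor N): . . 1 1 1 . 2 2 2 . 4 3 3 3 .
Index 3: author = 1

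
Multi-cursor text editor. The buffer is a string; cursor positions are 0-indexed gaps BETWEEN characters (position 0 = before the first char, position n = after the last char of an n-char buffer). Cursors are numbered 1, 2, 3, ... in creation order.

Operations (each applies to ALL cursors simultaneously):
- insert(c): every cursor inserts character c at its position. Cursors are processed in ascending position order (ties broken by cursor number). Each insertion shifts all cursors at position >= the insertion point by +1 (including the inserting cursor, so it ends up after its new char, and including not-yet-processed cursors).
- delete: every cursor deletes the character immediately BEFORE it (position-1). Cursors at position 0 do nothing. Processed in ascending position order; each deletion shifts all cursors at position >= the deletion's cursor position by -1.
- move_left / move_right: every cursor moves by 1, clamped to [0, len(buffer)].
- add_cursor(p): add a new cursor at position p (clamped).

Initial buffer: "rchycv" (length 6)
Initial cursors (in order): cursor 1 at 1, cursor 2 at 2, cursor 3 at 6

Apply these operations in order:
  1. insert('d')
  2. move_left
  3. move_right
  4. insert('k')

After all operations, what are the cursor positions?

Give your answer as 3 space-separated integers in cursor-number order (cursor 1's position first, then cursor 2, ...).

Answer: 3 6 12

Derivation:
After op 1 (insert('d')): buffer="rdcdhycvd" (len 9), cursors c1@2 c2@4 c3@9, authorship .1.2....3
After op 2 (move_left): buffer="rdcdhycvd" (len 9), cursors c1@1 c2@3 c3@8, authorship .1.2....3
After op 3 (move_right): buffer="rdcdhycvd" (len 9), cursors c1@2 c2@4 c3@9, authorship .1.2....3
After op 4 (insert('k')): buffer="rdkcdkhycvdk" (len 12), cursors c1@3 c2@6 c3@12, authorship .11.22....33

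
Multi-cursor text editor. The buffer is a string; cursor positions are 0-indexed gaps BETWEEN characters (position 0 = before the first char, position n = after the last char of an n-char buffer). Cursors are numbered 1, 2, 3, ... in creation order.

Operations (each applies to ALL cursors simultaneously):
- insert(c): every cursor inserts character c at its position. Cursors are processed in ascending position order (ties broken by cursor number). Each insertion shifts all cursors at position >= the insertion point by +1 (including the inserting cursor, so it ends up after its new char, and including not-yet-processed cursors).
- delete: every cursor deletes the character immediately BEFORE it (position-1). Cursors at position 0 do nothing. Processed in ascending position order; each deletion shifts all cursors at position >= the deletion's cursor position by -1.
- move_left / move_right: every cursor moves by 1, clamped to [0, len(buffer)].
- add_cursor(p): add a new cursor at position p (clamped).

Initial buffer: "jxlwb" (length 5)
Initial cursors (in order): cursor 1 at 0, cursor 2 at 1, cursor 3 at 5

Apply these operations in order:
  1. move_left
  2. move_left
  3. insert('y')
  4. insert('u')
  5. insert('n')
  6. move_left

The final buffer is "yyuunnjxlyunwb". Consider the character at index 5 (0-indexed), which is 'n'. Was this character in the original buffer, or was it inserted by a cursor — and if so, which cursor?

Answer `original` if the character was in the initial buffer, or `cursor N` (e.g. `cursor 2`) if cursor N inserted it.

Answer: cursor 2

Derivation:
After op 1 (move_left): buffer="jxlwb" (len 5), cursors c1@0 c2@0 c3@4, authorship .....
After op 2 (move_left): buffer="jxlwb" (len 5), cursors c1@0 c2@0 c3@3, authorship .....
After op 3 (insert('y')): buffer="yyjxlywb" (len 8), cursors c1@2 c2@2 c3@6, authorship 12...3..
After op 4 (insert('u')): buffer="yyuujxlyuwb" (len 11), cursors c1@4 c2@4 c3@9, authorship 1212...33..
After op 5 (insert('n')): buffer="yyuunnjxlyunwb" (len 14), cursors c1@6 c2@6 c3@12, authorship 121212...333..
After op 6 (move_left): buffer="yyuunnjxlyunwb" (len 14), cursors c1@5 c2@5 c3@11, authorship 121212...333..
Authorship (.=original, N=cursor N): 1 2 1 2 1 2 . . . 3 3 3 . .
Index 5: author = 2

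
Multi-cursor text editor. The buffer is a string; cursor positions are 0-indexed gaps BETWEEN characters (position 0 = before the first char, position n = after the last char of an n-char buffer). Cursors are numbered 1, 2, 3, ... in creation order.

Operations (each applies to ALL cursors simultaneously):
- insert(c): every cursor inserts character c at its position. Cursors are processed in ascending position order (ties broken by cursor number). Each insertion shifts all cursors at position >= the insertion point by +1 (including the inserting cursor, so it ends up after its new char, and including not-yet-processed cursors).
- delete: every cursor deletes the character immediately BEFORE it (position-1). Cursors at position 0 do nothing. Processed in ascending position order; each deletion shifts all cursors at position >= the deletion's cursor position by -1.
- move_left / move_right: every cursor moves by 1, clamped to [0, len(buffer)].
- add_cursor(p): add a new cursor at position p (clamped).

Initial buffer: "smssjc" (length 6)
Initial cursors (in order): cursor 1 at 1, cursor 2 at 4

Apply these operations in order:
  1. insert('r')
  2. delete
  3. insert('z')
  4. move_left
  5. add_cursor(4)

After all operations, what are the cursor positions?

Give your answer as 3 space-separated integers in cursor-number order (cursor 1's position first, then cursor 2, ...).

After op 1 (insert('r')): buffer="srmssrjc" (len 8), cursors c1@2 c2@6, authorship .1...2..
After op 2 (delete): buffer="smssjc" (len 6), cursors c1@1 c2@4, authorship ......
After op 3 (insert('z')): buffer="szmsszjc" (len 8), cursors c1@2 c2@6, authorship .1...2..
After op 4 (move_left): buffer="szmsszjc" (len 8), cursors c1@1 c2@5, authorship .1...2..
After op 5 (add_cursor(4)): buffer="szmsszjc" (len 8), cursors c1@1 c3@4 c2@5, authorship .1...2..

Answer: 1 5 4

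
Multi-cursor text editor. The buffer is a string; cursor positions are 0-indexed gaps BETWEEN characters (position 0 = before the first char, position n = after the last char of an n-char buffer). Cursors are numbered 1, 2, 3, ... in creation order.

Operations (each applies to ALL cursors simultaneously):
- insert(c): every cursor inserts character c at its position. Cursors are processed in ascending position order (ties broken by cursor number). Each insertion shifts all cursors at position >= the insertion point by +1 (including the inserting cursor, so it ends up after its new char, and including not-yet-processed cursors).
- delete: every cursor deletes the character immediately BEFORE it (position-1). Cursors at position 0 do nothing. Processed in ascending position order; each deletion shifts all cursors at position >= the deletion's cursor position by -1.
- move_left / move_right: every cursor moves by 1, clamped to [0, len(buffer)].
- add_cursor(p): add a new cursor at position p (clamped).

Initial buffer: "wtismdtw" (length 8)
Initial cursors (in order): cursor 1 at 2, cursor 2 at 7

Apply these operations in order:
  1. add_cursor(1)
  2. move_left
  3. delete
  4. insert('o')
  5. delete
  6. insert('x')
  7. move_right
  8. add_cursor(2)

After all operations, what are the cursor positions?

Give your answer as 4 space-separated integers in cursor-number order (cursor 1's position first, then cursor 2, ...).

After op 1 (add_cursor(1)): buffer="wtismdtw" (len 8), cursors c3@1 c1@2 c2@7, authorship ........
After op 2 (move_left): buffer="wtismdtw" (len 8), cursors c3@0 c1@1 c2@6, authorship ........
After op 3 (delete): buffer="tismtw" (len 6), cursors c1@0 c3@0 c2@4, authorship ......
After op 4 (insert('o')): buffer="ootismotw" (len 9), cursors c1@2 c3@2 c2@7, authorship 13....2..
After op 5 (delete): buffer="tismtw" (len 6), cursors c1@0 c3@0 c2@4, authorship ......
After op 6 (insert('x')): buffer="xxtismxtw" (len 9), cursors c1@2 c3@2 c2@7, authorship 13....2..
After op 7 (move_right): buffer="xxtismxtw" (len 9), cursors c1@3 c3@3 c2@8, authorship 13....2..
After op 8 (add_cursor(2)): buffer="xxtismxtw" (len 9), cursors c4@2 c1@3 c3@3 c2@8, authorship 13....2..

Answer: 3 8 3 2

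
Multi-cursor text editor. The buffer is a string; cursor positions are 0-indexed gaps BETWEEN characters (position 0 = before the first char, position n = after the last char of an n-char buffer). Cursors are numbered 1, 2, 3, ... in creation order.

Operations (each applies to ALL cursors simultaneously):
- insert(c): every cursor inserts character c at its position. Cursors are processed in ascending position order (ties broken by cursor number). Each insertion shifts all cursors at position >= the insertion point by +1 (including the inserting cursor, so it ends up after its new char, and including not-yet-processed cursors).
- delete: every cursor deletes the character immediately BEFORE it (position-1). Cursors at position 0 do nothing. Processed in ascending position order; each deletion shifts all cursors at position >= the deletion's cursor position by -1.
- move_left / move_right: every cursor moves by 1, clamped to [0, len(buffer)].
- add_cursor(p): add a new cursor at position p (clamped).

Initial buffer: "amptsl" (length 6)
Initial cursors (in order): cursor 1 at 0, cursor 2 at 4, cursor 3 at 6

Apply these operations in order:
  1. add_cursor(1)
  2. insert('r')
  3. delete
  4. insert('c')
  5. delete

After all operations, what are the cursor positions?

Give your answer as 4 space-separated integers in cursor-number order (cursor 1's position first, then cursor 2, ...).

After op 1 (add_cursor(1)): buffer="amptsl" (len 6), cursors c1@0 c4@1 c2@4 c3@6, authorship ......
After op 2 (insert('r')): buffer="rarmptrslr" (len 10), cursors c1@1 c4@3 c2@7 c3@10, authorship 1.4...2..3
After op 3 (delete): buffer="amptsl" (len 6), cursors c1@0 c4@1 c2@4 c3@6, authorship ......
After op 4 (insert('c')): buffer="cacmptcslc" (len 10), cursors c1@1 c4@3 c2@7 c3@10, authorship 1.4...2..3
After op 5 (delete): buffer="amptsl" (len 6), cursors c1@0 c4@1 c2@4 c3@6, authorship ......

Answer: 0 4 6 1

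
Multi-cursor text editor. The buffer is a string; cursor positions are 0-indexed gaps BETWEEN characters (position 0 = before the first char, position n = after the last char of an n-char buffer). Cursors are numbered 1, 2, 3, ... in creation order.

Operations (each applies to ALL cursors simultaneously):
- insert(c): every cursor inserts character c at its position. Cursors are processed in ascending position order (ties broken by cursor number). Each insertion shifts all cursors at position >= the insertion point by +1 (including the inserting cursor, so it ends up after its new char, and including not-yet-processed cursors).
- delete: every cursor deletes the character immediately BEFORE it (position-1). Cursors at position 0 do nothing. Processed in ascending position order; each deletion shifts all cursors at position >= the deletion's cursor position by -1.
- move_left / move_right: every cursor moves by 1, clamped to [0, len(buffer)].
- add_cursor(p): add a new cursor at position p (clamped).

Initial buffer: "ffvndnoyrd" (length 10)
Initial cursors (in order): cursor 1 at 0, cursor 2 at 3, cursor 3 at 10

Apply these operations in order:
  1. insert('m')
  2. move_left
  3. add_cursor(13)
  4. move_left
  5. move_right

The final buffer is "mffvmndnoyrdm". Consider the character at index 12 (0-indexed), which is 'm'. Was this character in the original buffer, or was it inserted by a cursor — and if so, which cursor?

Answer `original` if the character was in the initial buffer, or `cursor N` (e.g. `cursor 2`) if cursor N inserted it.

After op 1 (insert('m')): buffer="mffvmndnoyrdm" (len 13), cursors c1@1 c2@5 c3@13, authorship 1...2.......3
After op 2 (move_left): buffer="mffvmndnoyrdm" (len 13), cursors c1@0 c2@4 c3@12, authorship 1...2.......3
After op 3 (add_cursor(13)): buffer="mffvmndnoyrdm" (len 13), cursors c1@0 c2@4 c3@12 c4@13, authorship 1...2.......3
After op 4 (move_left): buffer="mffvmndnoyrdm" (len 13), cursors c1@0 c2@3 c3@11 c4@12, authorship 1...2.......3
After op 5 (move_right): buffer="mffvmndnoyrdm" (len 13), cursors c1@1 c2@4 c3@12 c4@13, authorship 1...2.......3
Authorship (.=original, N=cursor N): 1 . . . 2 . . . . . . . 3
Index 12: author = 3

Answer: cursor 3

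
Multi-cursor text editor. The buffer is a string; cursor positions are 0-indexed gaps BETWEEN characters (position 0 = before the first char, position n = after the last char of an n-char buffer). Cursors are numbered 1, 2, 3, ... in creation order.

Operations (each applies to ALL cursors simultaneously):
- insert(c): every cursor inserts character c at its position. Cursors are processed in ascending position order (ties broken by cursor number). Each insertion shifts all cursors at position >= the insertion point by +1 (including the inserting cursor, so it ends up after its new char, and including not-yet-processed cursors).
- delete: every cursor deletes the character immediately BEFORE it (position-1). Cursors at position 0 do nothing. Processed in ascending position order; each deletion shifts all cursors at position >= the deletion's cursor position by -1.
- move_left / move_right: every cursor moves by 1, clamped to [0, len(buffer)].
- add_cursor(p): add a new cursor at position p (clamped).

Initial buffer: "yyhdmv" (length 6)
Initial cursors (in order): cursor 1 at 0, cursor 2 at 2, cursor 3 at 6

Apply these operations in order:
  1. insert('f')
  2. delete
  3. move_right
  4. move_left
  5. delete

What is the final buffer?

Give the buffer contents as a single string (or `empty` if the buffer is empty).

After op 1 (insert('f')): buffer="fyyfhdmvf" (len 9), cursors c1@1 c2@4 c3@9, authorship 1..2....3
After op 2 (delete): buffer="yyhdmv" (len 6), cursors c1@0 c2@2 c3@6, authorship ......
After op 3 (move_right): buffer="yyhdmv" (len 6), cursors c1@1 c2@3 c3@6, authorship ......
After op 4 (move_left): buffer="yyhdmv" (len 6), cursors c1@0 c2@2 c3@5, authorship ......
After op 5 (delete): buffer="yhdv" (len 4), cursors c1@0 c2@1 c3@3, authorship ....

Answer: yhdv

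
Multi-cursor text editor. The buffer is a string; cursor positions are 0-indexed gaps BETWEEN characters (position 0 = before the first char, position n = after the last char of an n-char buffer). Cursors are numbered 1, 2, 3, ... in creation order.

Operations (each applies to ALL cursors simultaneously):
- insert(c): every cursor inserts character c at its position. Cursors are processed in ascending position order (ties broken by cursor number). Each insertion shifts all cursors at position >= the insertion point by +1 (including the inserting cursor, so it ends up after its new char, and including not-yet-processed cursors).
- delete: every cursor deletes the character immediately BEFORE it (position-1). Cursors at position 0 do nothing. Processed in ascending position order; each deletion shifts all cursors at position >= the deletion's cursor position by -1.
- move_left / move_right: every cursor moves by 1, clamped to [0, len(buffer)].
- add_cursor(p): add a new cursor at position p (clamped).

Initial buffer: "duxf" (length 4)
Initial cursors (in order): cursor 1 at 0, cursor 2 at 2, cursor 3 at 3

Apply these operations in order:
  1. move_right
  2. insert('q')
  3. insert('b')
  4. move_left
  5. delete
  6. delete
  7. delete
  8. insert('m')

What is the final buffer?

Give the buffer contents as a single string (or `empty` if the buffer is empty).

After op 1 (move_right): buffer="duxf" (len 4), cursors c1@1 c2@3 c3@4, authorship ....
After op 2 (insert('q')): buffer="dquxqfq" (len 7), cursors c1@2 c2@5 c3@7, authorship .1..2.3
After op 3 (insert('b')): buffer="dqbuxqbfqb" (len 10), cursors c1@3 c2@7 c3@10, authorship .11..22.33
After op 4 (move_left): buffer="dqbuxqbfqb" (len 10), cursors c1@2 c2@6 c3@9, authorship .11..22.33
After op 5 (delete): buffer="dbuxbfb" (len 7), cursors c1@1 c2@4 c3@6, authorship .1..2.3
After op 6 (delete): buffer="bubb" (len 4), cursors c1@0 c2@2 c3@3, authorship 1.23
After op 7 (delete): buffer="bb" (len 2), cursors c1@0 c2@1 c3@1, authorship 13
After op 8 (insert('m')): buffer="mbmmb" (len 5), cursors c1@1 c2@4 c3@4, authorship 11233

Answer: mbmmb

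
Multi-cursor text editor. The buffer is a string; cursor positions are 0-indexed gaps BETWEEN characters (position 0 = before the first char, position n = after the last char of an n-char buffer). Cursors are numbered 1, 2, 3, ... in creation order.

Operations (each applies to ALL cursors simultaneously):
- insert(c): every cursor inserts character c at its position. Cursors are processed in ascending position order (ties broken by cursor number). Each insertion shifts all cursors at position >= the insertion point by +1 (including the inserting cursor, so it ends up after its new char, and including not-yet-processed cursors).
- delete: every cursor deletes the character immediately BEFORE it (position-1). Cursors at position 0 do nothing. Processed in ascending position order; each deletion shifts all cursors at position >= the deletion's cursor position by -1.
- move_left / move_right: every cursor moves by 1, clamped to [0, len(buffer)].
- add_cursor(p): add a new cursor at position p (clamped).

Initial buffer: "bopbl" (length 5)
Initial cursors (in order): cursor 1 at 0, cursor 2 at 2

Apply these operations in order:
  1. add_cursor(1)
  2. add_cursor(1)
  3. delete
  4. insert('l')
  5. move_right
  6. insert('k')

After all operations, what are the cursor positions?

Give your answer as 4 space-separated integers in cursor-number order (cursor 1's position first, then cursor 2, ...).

Answer: 9 9 9 9

Derivation:
After op 1 (add_cursor(1)): buffer="bopbl" (len 5), cursors c1@0 c3@1 c2@2, authorship .....
After op 2 (add_cursor(1)): buffer="bopbl" (len 5), cursors c1@0 c3@1 c4@1 c2@2, authorship .....
After op 3 (delete): buffer="pbl" (len 3), cursors c1@0 c2@0 c3@0 c4@0, authorship ...
After op 4 (insert('l')): buffer="llllpbl" (len 7), cursors c1@4 c2@4 c3@4 c4@4, authorship 1234...
After op 5 (move_right): buffer="llllpbl" (len 7), cursors c1@5 c2@5 c3@5 c4@5, authorship 1234...
After op 6 (insert('k')): buffer="llllpkkkkbl" (len 11), cursors c1@9 c2@9 c3@9 c4@9, authorship 1234.1234..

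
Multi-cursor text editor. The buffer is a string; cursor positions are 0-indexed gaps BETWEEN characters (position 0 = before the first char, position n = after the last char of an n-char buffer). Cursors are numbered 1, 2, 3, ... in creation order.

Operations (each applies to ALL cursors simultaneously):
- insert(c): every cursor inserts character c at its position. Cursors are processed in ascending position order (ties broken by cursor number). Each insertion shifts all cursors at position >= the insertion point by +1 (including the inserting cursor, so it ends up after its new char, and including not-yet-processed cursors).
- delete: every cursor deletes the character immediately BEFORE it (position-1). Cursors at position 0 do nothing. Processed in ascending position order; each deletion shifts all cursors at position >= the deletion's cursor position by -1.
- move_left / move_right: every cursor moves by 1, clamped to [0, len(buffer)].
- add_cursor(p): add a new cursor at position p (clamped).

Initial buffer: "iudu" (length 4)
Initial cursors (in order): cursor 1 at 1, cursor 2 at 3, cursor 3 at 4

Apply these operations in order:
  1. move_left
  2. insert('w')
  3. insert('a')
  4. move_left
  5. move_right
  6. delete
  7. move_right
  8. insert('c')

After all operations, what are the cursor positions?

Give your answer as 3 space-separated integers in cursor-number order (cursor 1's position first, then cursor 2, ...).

Answer: 3 7 10

Derivation:
After op 1 (move_left): buffer="iudu" (len 4), cursors c1@0 c2@2 c3@3, authorship ....
After op 2 (insert('w')): buffer="wiuwdwu" (len 7), cursors c1@1 c2@4 c3@6, authorship 1..2.3.
After op 3 (insert('a')): buffer="waiuwadwau" (len 10), cursors c1@2 c2@6 c3@9, authorship 11..22.33.
After op 4 (move_left): buffer="waiuwadwau" (len 10), cursors c1@1 c2@5 c3@8, authorship 11..22.33.
After op 5 (move_right): buffer="waiuwadwau" (len 10), cursors c1@2 c2@6 c3@9, authorship 11..22.33.
After op 6 (delete): buffer="wiuwdwu" (len 7), cursors c1@1 c2@4 c3@6, authorship 1..2.3.
After op 7 (move_right): buffer="wiuwdwu" (len 7), cursors c1@2 c2@5 c3@7, authorship 1..2.3.
After op 8 (insert('c')): buffer="wicuwdcwuc" (len 10), cursors c1@3 c2@7 c3@10, authorship 1.1.2.23.3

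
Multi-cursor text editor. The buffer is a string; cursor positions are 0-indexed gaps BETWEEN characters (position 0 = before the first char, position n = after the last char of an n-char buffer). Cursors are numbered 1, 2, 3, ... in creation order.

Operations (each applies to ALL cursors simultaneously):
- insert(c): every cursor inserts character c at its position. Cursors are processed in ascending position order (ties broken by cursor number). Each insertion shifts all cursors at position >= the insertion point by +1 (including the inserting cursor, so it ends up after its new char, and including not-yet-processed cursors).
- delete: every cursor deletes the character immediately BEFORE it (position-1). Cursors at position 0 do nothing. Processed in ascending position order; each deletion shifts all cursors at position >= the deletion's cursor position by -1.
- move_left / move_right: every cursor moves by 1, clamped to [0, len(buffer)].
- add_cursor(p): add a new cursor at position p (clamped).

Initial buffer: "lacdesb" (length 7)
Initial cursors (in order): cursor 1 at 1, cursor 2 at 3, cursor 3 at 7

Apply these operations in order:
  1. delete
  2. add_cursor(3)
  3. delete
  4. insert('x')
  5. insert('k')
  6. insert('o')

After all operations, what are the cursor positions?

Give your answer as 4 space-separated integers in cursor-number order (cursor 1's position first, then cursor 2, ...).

Answer: 6 6 13 13

Derivation:
After op 1 (delete): buffer="ades" (len 4), cursors c1@0 c2@1 c3@4, authorship ....
After op 2 (add_cursor(3)): buffer="ades" (len 4), cursors c1@0 c2@1 c4@3 c3@4, authorship ....
After op 3 (delete): buffer="d" (len 1), cursors c1@0 c2@0 c3@1 c4@1, authorship .
After op 4 (insert('x')): buffer="xxdxx" (len 5), cursors c1@2 c2@2 c3@5 c4@5, authorship 12.34
After op 5 (insert('k')): buffer="xxkkdxxkk" (len 9), cursors c1@4 c2@4 c3@9 c4@9, authorship 1212.3434
After op 6 (insert('o')): buffer="xxkkoodxxkkoo" (len 13), cursors c1@6 c2@6 c3@13 c4@13, authorship 121212.343434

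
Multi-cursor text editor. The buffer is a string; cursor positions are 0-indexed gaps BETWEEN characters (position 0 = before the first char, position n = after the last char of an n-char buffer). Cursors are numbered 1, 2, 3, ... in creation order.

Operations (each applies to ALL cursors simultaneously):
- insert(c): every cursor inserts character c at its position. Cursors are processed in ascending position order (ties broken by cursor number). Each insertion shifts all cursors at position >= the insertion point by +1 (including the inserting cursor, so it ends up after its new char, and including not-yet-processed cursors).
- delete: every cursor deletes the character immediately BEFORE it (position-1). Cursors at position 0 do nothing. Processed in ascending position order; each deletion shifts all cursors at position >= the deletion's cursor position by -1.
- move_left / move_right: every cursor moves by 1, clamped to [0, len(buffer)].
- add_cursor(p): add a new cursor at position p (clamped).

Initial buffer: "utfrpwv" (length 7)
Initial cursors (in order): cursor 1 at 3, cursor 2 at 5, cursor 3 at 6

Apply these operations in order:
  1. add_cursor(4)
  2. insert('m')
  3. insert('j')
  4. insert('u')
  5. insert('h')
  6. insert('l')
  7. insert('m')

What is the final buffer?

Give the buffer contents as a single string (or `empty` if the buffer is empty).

Answer: utfmjuhlmrmjuhlmpmjuhlmwmjuhlmv

Derivation:
After op 1 (add_cursor(4)): buffer="utfrpwv" (len 7), cursors c1@3 c4@4 c2@5 c3@6, authorship .......
After op 2 (insert('m')): buffer="utfmrmpmwmv" (len 11), cursors c1@4 c4@6 c2@8 c3@10, authorship ...1.4.2.3.
After op 3 (insert('j')): buffer="utfmjrmjpmjwmjv" (len 15), cursors c1@5 c4@8 c2@11 c3@14, authorship ...11.44.22.33.
After op 4 (insert('u')): buffer="utfmjurmjupmjuwmjuv" (len 19), cursors c1@6 c4@10 c2@14 c3@18, authorship ...111.444.222.333.
After op 5 (insert('h')): buffer="utfmjuhrmjuhpmjuhwmjuhv" (len 23), cursors c1@7 c4@12 c2@17 c3@22, authorship ...1111.4444.2222.3333.
After op 6 (insert('l')): buffer="utfmjuhlrmjuhlpmjuhlwmjuhlv" (len 27), cursors c1@8 c4@14 c2@20 c3@26, authorship ...11111.44444.22222.33333.
After op 7 (insert('m')): buffer="utfmjuhlmrmjuhlmpmjuhlmwmjuhlmv" (len 31), cursors c1@9 c4@16 c2@23 c3@30, authorship ...111111.444444.222222.333333.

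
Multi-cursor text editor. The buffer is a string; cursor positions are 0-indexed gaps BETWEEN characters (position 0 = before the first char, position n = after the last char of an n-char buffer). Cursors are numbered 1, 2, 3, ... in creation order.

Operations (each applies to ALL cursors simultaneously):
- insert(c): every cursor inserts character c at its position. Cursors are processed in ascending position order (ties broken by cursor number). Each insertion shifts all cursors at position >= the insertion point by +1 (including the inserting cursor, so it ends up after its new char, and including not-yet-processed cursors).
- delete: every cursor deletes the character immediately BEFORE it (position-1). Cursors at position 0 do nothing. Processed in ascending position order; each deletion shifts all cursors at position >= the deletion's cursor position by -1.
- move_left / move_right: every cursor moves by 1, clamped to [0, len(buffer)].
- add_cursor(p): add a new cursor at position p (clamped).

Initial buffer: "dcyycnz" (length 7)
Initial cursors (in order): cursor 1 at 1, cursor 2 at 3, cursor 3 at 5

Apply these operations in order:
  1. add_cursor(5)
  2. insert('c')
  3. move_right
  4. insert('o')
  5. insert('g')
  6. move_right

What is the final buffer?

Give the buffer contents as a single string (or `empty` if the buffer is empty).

Answer: dccogycyogcccnooggz

Derivation:
After op 1 (add_cursor(5)): buffer="dcyycnz" (len 7), cursors c1@1 c2@3 c3@5 c4@5, authorship .......
After op 2 (insert('c')): buffer="dccycycccnz" (len 11), cursors c1@2 c2@5 c3@9 c4@9, authorship .1..2..34..
After op 3 (move_right): buffer="dccycycccnz" (len 11), cursors c1@3 c2@6 c3@10 c4@10, authorship .1..2..34..
After op 4 (insert('o')): buffer="dccoycyocccnooz" (len 15), cursors c1@4 c2@8 c3@14 c4@14, authorship .1.1.2.2.34.34.
After op 5 (insert('g')): buffer="dccogycyogcccnooggz" (len 19), cursors c1@5 c2@10 c3@18 c4@18, authorship .1.11.2.22.34.3434.
After op 6 (move_right): buffer="dccogycyogcccnooggz" (len 19), cursors c1@6 c2@11 c3@19 c4@19, authorship .1.11.2.22.34.3434.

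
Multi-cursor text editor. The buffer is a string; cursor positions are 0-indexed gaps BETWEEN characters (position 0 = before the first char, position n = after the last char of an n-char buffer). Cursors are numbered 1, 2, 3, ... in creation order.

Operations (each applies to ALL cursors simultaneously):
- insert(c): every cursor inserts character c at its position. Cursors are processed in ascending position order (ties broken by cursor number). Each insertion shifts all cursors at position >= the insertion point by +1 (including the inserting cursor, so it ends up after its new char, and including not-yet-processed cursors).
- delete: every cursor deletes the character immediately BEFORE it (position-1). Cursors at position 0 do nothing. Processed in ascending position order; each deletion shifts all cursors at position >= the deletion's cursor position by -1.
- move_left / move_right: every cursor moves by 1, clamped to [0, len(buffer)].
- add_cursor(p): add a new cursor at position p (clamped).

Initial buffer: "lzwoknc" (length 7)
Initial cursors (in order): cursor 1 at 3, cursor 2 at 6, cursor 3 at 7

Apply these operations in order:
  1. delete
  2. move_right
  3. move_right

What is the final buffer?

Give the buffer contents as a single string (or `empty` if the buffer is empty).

After op 1 (delete): buffer="lzok" (len 4), cursors c1@2 c2@4 c3@4, authorship ....
After op 2 (move_right): buffer="lzok" (len 4), cursors c1@3 c2@4 c3@4, authorship ....
After op 3 (move_right): buffer="lzok" (len 4), cursors c1@4 c2@4 c3@4, authorship ....

Answer: lzok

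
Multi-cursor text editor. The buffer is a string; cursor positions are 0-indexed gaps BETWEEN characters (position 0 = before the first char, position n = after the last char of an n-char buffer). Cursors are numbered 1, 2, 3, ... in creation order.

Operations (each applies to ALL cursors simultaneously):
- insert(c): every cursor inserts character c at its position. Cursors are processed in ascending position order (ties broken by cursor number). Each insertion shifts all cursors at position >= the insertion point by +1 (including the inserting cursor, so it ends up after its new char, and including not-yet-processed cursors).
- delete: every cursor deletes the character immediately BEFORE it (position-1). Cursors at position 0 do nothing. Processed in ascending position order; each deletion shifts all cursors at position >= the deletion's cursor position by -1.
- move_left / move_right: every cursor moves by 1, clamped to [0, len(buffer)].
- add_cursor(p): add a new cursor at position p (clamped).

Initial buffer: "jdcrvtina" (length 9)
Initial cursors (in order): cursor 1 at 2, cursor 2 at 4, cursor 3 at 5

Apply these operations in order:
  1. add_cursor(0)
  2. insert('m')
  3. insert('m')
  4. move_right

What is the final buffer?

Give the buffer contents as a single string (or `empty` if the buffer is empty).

Answer: mmjdmmcrmmvmmtina

Derivation:
After op 1 (add_cursor(0)): buffer="jdcrvtina" (len 9), cursors c4@0 c1@2 c2@4 c3@5, authorship .........
After op 2 (insert('m')): buffer="mjdmcrmvmtina" (len 13), cursors c4@1 c1@4 c2@7 c3@9, authorship 4..1..2.3....
After op 3 (insert('m')): buffer="mmjdmmcrmmvmmtina" (len 17), cursors c4@2 c1@6 c2@10 c3@13, authorship 44..11..22.33....
After op 4 (move_right): buffer="mmjdmmcrmmvmmtina" (len 17), cursors c4@3 c1@7 c2@11 c3@14, authorship 44..11..22.33....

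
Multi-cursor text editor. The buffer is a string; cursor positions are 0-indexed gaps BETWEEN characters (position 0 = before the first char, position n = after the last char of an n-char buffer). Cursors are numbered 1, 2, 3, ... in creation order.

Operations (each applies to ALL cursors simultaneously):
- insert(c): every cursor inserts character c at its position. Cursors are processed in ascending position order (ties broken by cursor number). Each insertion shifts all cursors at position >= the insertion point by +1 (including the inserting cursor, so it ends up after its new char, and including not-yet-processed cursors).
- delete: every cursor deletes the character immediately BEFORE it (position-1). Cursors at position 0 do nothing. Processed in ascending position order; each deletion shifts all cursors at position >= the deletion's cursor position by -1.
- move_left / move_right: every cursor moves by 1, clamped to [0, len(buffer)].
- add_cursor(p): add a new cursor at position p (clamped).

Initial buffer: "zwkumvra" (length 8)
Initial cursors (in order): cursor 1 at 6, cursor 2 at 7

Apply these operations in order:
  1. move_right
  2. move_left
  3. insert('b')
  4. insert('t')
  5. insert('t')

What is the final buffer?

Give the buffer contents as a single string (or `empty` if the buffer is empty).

Answer: zwkumvbttrbtta

Derivation:
After op 1 (move_right): buffer="zwkumvra" (len 8), cursors c1@7 c2@8, authorship ........
After op 2 (move_left): buffer="zwkumvra" (len 8), cursors c1@6 c2@7, authorship ........
After op 3 (insert('b')): buffer="zwkumvbrba" (len 10), cursors c1@7 c2@9, authorship ......1.2.
After op 4 (insert('t')): buffer="zwkumvbtrbta" (len 12), cursors c1@8 c2@11, authorship ......11.22.
After op 5 (insert('t')): buffer="zwkumvbttrbtta" (len 14), cursors c1@9 c2@13, authorship ......111.222.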